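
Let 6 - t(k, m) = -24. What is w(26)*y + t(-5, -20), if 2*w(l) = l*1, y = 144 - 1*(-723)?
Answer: 11301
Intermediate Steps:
t(k, m) = 30 (t(k, m) = 6 - 1*(-24) = 6 + 24 = 30)
y = 867 (y = 144 + 723 = 867)
w(l) = l/2 (w(l) = (l*1)/2 = l/2)
w(26)*y + t(-5, -20) = ((½)*26)*867 + 30 = 13*867 + 30 = 11271 + 30 = 11301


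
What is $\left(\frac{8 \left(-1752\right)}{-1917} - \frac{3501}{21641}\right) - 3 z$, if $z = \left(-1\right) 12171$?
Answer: $\frac{505022504900}{13828599} \approx 36520.0$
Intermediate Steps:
$z = -12171$
$\left(\frac{8 \left(-1752\right)}{-1917} - \frac{3501}{21641}\right) - 3 z = \left(\frac{8 \left(-1752\right)}{-1917} - \frac{3501}{21641}\right) - 3 \left(-12171\right) = \left(\left(-14016\right) \left(- \frac{1}{1917}\right) - \frac{3501}{21641}\right) - -36513 = \left(\frac{4672}{639} - \frac{3501}{21641}\right) + 36513 = \frac{98869613}{13828599} + 36513 = \frac{505022504900}{13828599}$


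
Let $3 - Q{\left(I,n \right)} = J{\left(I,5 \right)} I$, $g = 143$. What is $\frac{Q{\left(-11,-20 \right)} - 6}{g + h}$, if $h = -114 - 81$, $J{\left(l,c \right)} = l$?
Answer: $\frac{31}{13} \approx 2.3846$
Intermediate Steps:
$h = -195$
$Q{\left(I,n \right)} = 3 - I^{2}$ ($Q{\left(I,n \right)} = 3 - I I = 3 - I^{2}$)
$\frac{Q{\left(-11,-20 \right)} - 6}{g + h} = \frac{\left(3 - \left(-11\right)^{2}\right) - 6}{143 - 195} = \frac{\left(3 - 121\right) - 6}{-52} = \left(\left(3 - 121\right) - 6\right) \left(- \frac{1}{52}\right) = \left(-118 - 6\right) \left(- \frac{1}{52}\right) = \left(-124\right) \left(- \frac{1}{52}\right) = \frac{31}{13}$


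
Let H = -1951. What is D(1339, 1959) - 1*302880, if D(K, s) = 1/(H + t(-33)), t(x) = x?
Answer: -600913921/1984 ≈ -3.0288e+5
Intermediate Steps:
D(K, s) = -1/1984 (D(K, s) = 1/(-1951 - 33) = 1/(-1984) = -1/1984)
D(1339, 1959) - 1*302880 = -1/1984 - 1*302880 = -1/1984 - 302880 = -600913921/1984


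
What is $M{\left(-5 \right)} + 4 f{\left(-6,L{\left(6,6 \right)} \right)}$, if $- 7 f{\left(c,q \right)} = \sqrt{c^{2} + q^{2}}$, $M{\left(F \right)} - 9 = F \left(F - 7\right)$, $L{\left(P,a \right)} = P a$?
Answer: $69 - \frac{24 \sqrt{37}}{7} \approx 48.145$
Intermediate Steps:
$M{\left(F \right)} = 9 + F \left(-7 + F\right)$ ($M{\left(F \right)} = 9 + F \left(F - 7\right) = 9 + F \left(-7 + F\right)$)
$f{\left(c,q \right)} = - \frac{\sqrt{c^{2} + q^{2}}}{7}$
$M{\left(-5 \right)} + 4 f{\left(-6,L{\left(6,6 \right)} \right)} = \left(9 + \left(-5\right)^{2} - -35\right) + 4 \left(- \frac{\sqrt{\left(-6\right)^{2} + \left(6 \cdot 6\right)^{2}}}{7}\right) = \left(9 + 25 + 35\right) + 4 \left(- \frac{\sqrt{36 + 36^{2}}}{7}\right) = 69 + 4 \left(- \frac{\sqrt{36 + 1296}}{7}\right) = 69 + 4 \left(- \frac{\sqrt{1332}}{7}\right) = 69 + 4 \left(- \frac{6 \sqrt{37}}{7}\right) = 69 - \frac{24 \sqrt{37}}{7}$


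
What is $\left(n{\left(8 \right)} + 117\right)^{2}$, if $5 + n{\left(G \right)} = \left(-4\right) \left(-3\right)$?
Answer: $15376$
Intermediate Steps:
$n{\left(G \right)} = 7$ ($n{\left(G \right)} = -5 - -12 = -5 + 12 = 7$)
$\left(n{\left(8 \right)} + 117\right)^{2} = \left(7 + 117\right)^{2} = 124^{2} = 15376$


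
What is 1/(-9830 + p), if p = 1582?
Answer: -1/8248 ≈ -0.00012124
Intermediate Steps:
1/(-9830 + p) = 1/(-9830 + 1582) = 1/(-8248) = -1/8248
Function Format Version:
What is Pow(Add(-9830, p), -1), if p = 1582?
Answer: Rational(-1, 8248) ≈ -0.00012124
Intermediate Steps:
Pow(Add(-9830, p), -1) = Pow(Add(-9830, 1582), -1) = Pow(-8248, -1) = Rational(-1, 8248)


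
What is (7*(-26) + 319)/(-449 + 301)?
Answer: -137/148 ≈ -0.92568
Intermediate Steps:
(7*(-26) + 319)/(-449 + 301) = (-182 + 319)/(-148) = 137*(-1/148) = -137/148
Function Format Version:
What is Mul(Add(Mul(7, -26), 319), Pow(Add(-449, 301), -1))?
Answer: Rational(-137, 148) ≈ -0.92568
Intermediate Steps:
Mul(Add(Mul(7, -26), 319), Pow(Add(-449, 301), -1)) = Mul(Add(-182, 319), Pow(-148, -1)) = Mul(137, Rational(-1, 148)) = Rational(-137, 148)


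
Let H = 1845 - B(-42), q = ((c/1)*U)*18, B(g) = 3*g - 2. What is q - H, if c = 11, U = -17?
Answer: -5339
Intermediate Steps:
B(g) = -2 + 3*g
q = -3366 (q = ((11/1)*(-17))*18 = ((11*1)*(-17))*18 = (11*(-17))*18 = -187*18 = -3366)
H = 1973 (H = 1845 - (-2 + 3*(-42)) = 1845 - (-2 - 126) = 1845 - 1*(-128) = 1845 + 128 = 1973)
q - H = -3366 - 1*1973 = -3366 - 1973 = -5339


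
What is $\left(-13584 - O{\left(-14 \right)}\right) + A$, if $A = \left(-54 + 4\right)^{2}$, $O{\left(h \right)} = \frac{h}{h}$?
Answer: $-11085$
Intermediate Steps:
$O{\left(h \right)} = 1$
$A = 2500$ ($A = \left(-50\right)^{2} = 2500$)
$\left(-13584 - O{\left(-14 \right)}\right) + A = \left(-13584 - 1\right) + 2500 = -13585 + 2500 = -11085$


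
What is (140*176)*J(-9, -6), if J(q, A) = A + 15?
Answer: 221760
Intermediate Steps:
J(q, A) = 15 + A
(140*176)*J(-9, -6) = (140*176)*(15 - 6) = 24640*9 = 221760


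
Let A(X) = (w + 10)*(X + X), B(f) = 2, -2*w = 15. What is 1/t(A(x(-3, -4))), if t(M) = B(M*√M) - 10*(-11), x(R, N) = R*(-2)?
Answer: 1/112 ≈ 0.0089286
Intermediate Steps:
x(R, N) = -2*R
w = -15/2 (w = -½*15 = -15/2 ≈ -7.5000)
A(X) = 5*X (A(X) = (-15/2 + 10)*(X + X) = 5*(2*X)/2 = 5*X)
t(M) = 112 (t(M) = 2 - 10*(-11) = 2 + 110 = 112)
1/t(A(x(-3, -4))) = 1/112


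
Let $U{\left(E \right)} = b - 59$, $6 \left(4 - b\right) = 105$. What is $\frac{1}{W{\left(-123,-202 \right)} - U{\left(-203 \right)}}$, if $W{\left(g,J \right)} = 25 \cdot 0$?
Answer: $\frac{2}{145} \approx 0.013793$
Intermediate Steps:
$b = - \frac{27}{2}$ ($b = 4 - \frac{35}{2} = - \frac{27}{2} \approx -13.5$)
$U{\left(E \right)} = - \frac{145}{2}$ ($U{\left(E \right)} = - \frac{27}{2} - 59 = - \frac{145}{2}$)
$W{\left(g,J \right)} = 0$
$\frac{1}{W{\left(-123,-202 \right)} - U{\left(-203 \right)}} = \frac{1}{0 - - \frac{145}{2}} = \frac{1}{0 + \frac{145}{2}} = \frac{1}{\frac{145}{2}} = \frac{2}{145}$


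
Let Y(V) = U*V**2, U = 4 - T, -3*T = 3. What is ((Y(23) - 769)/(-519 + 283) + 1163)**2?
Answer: 4644149904/3481 ≈ 1.3341e+6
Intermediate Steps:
T = -1 (T = -1/3*3 = -1)
U = 5 (U = 4 - 1*(-1) = 4 + 1 = 5)
Y(V) = 5*V**2
((Y(23) - 769)/(-519 + 283) + 1163)**2 = ((5*23**2 - 769)/(-519 + 283) + 1163)**2 = ((5*529 - 769)/(-236) + 1163)**2 = ((2645 - 769)*(-1/236) + 1163)**2 = (1876*(-1/236) + 1163)**2 = (-469/59 + 1163)**2 = (68148/59)**2 = 4644149904/3481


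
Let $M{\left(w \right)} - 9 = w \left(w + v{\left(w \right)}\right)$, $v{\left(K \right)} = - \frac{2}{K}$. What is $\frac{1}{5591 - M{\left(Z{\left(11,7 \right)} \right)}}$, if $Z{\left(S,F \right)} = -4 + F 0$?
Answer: $\frac{1}{5568} \approx 0.0001796$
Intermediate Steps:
$Z{\left(S,F \right)} = -4$ ($Z{\left(S,F \right)} = -4 + 0 = -4$)
$M{\left(w \right)} = 9 + w \left(w - \frac{2}{w}\right)$
$\frac{1}{5591 - M{\left(Z{\left(11,7 \right)} \right)}} = \frac{1}{5591 - \left(7 + \left(-4\right)^{2}\right)} = \frac{1}{5591 - \left(7 + 16\right)} = \frac{1}{5591 - 23} = \frac{1}{5568}$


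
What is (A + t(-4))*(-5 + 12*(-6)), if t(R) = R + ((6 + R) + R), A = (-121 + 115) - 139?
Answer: 11627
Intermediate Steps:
A = -145 (A = -6 - 139 = -145)
t(R) = 6 + 3*R (t(R) = R + (6 + 2*R) = 6 + 3*R)
(A + t(-4))*(-5 + 12*(-6)) = (-145 + (6 + 3*(-4)))*(-5 + 12*(-6)) = (-145 + (6 - 12))*(-5 - 72) = (-145 - 6)*(-77) = -151*(-77) = 11627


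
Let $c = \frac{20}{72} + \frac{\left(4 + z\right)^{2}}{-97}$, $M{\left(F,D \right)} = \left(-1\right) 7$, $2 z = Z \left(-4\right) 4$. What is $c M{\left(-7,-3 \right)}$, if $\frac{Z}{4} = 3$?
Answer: $\frac{1063069}{1746} \approx 608.86$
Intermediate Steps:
$Z = 12$ ($Z = 4 \cdot 3 = 12$)
$z = -96$ ($z = \frac{12 \left(-4\right) 4}{2} = \frac{\left(-48\right) 4}{2} = \frac{1}{2} \left(-192\right) = -96$)
$M{\left(F,D \right)} = -7$
$c = - \frac{151867}{1746}$ ($c = \frac{20}{72} + \frac{\left(4 - 96\right)^{2}}{-97} = 20 \cdot \frac{1}{72} + \left(-92\right)^{2} \left(- \frac{1}{97}\right) = \frac{5}{18} + 8464 \left(- \frac{1}{97}\right) = \frac{5}{18} - \frac{8464}{97} = - \frac{151867}{1746} \approx -86.98$)
$c M{\left(-7,-3 \right)} = \left(- \frac{151867}{1746}\right) \left(-7\right) = \frac{1063069}{1746}$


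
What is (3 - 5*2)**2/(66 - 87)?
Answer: -7/3 ≈ -2.3333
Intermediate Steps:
(3 - 5*2)**2/(66 - 87) = (3 - 10)**2/(-21) = -1/21*(-7)**2 = -1/21*49 = -7/3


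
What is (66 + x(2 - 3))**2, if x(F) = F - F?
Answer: 4356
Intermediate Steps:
x(F) = 0
(66 + x(2 - 3))**2 = (66 + 0)**2 = 66**2 = 4356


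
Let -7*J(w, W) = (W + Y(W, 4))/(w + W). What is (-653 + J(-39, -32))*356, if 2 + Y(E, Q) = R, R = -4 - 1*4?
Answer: -16507364/71 ≈ -2.3250e+5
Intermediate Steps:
R = -8 (R = -4 - 4 = -8)
Y(E, Q) = -10 (Y(E, Q) = -2 - 8 = -10)
J(w, W) = -(-10 + W)/(7*(W + w)) (J(w, W) = -(W - 10)/(7*(w + W)) = -(-10 + W)/(7*(W + w)))
(-653 + J(-39, -32))*356 = (-653 + (10 - 1*(-32))/(7*(-32 - 39)))*356 = (-653 + (⅐)*(10 + 32)/(-71))*356 = (-653 + (⅐)*(-1/71)*42)*356 = (-653 - 6/71)*356 = -46369/71*356 = -16507364/71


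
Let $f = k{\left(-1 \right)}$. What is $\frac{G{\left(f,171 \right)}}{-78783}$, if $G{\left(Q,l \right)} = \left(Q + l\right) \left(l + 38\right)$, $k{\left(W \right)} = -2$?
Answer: $- \frac{35321}{78783} \approx -0.44833$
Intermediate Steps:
$f = -2$
$G{\left(Q,l \right)} = \left(38 + l\right) \left(Q + l\right)$ ($G{\left(Q,l \right)} = \left(Q + l\right) \left(38 + l\right) = \left(38 + l\right) \left(Q + l\right)$)
$\frac{G{\left(f,171 \right)}}{-78783} = \frac{171^{2} + 38 \left(-2\right) + 38 \cdot 171 - 342}{-78783} = \left(29241 - 76 + 6498 - 342\right) \left(- \frac{1}{78783}\right) = 35321 \left(- \frac{1}{78783}\right) = - \frac{35321}{78783}$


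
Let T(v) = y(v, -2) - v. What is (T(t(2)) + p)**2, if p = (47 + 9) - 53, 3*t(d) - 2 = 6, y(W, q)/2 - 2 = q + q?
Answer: 121/9 ≈ 13.444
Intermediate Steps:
y(W, q) = 4 + 4*q (y(W, q) = 4 + 2*(q + q) = 4 + 2*(2*q) = 4 + 4*q)
t(d) = 8/3 (t(d) = 2/3 + (1/3)*6 = 2/3 + 2 = 8/3)
T(v) = -4 - v (T(v) = (4 + 4*(-2)) - v = (4 - 8) - v = -4 - v)
p = 3 (p = 56 - 53 = 3)
(T(t(2)) + p)**2 = ((-4 - 1*8/3) + 3)**2 = ((-4 - 8/3) + 3)**2 = (-20/3 + 3)**2 = (-11/3)**2 = 121/9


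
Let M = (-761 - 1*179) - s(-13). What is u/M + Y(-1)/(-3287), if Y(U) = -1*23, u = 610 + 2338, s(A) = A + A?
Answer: -4834527/1502159 ≈ -3.2184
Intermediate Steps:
s(A) = 2*A
u = 2948
Y(U) = -23
M = -914 (M = (-761 - 1*179) - 2*(-13) = (-761 - 179) - 1*(-26) = -940 + 26 = -914)
u/M + Y(-1)/(-3287) = 2948/(-914) - 23/(-3287) = 2948*(-1/914) - 23*(-1/3287) = -1474/457 + 23/3287 = -4834527/1502159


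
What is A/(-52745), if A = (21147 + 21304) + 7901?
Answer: -50352/52745 ≈ -0.95463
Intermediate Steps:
A = 50352 (A = 42451 + 7901 = 50352)
A/(-52745) = 50352/(-52745) = 50352*(-1/52745) = -50352/52745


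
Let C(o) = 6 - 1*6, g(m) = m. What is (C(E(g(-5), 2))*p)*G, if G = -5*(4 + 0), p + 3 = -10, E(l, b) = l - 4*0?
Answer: 0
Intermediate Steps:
E(l, b) = l (E(l, b) = l + 0 = l)
C(o) = 0 (C(o) = 6 - 6 = 0)
p = -13 (p = -3 - 10 = -13)
G = -20 (G = -5*4 = -20)
(C(E(g(-5), 2))*p)*G = (0*(-13))*(-20) = 0*(-20) = 0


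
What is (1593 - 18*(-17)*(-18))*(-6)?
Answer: 23490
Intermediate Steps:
(1593 - 18*(-17)*(-18))*(-6) = (1593 + 306*(-18))*(-6) = (1593 - 5508)*(-6) = -3915*(-6) = 23490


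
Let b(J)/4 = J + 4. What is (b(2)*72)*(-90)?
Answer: -155520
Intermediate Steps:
b(J) = 16 + 4*J (b(J) = 4*(J + 4) = 4*(4 + J) = 16 + 4*J)
(b(2)*72)*(-90) = ((16 + 4*2)*72)*(-90) = ((16 + 8)*72)*(-90) = (24*72)*(-90) = 1728*(-90) = -155520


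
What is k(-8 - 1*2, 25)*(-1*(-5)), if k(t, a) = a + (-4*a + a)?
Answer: -250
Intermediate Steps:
k(t, a) = -2*a (k(t, a) = a - 3*a = -2*a)
k(-8 - 1*2, 25)*(-1*(-5)) = (-2*25)*(-1*(-5)) = -50*5 = -250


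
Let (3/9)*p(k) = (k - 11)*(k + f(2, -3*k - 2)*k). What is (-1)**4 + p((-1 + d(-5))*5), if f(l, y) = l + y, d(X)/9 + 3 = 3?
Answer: 3841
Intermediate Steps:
d(X) = 0 (d(X) = -27 + 9*3 = -27 + 27 = 0)
p(k) = 3*(-11 + k)*(k - 3*k**2) (p(k) = 3*((k - 11)*(k + (2 + (-3*k - 2))*k)) = 3*((-11 + k)*(k + (2 + (-2 - 3*k))*k)) = 3*((-11 + k)*(k + (-3*k)*k)) = 3*((-11 + k)*(k - 3*k**2)) = 3*(-11 + k)*(k - 3*k**2))
(-1)**4 + p((-1 + d(-5))*5) = (-1)**4 + 3*((-1 + 0)*5)*(-11 - 3*25*(-1 + 0)**2 + 34*((-1 + 0)*5)) = 1 + 3*(-1*5)*(-11 - 3*(-1*5)**2 + 34*(-1*5)) = 1 + 3*(-5)*(-11 - 3*(-5)**2 + 34*(-5)) = 1 + 3*(-5)*(-11 - 3*25 - 170) = 1 + 3*(-5)*(-11 - 75 - 170) = 1 + 3*(-5)*(-256) = 1 + 3840 = 3841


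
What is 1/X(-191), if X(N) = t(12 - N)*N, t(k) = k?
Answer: -1/38773 ≈ -2.5791e-5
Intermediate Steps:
X(N) = N*(12 - N) (X(N) = (12 - N)*N = N*(12 - N))
1/X(-191) = 1/(-191*(12 - 1*(-191))) = 1/(-191*(12 + 191)) = 1/(-191*203) = 1/(-38773) = -1/38773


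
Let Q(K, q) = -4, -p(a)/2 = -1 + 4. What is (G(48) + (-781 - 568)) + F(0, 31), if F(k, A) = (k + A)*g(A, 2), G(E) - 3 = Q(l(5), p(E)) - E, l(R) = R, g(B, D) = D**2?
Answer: -1274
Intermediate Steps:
p(a) = -6 (p(a) = -2*(-1 + 4) = -2*3 = -6)
G(E) = -1 - E (G(E) = 3 + (-4 - E) = -1 - E)
F(k, A) = 4*A + 4*k (F(k, A) = (k + A)*2**2 = (A + k)*4 = 4*A + 4*k)
(G(48) + (-781 - 568)) + F(0, 31) = ((-1 - 1*48) + (-781 - 568)) + (4*31 + 4*0) = ((-1 - 48) - 1349) + (124 + 0) = (-49 - 1349) + 124 = -1398 + 124 = -1274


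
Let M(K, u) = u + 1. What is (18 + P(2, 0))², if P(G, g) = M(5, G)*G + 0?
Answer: 576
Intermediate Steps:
M(K, u) = 1 + u
P(G, g) = G*(1 + G) (P(G, g) = (1 + G)*G + 0 = G*(1 + G) + 0 = G*(1 + G))
(18 + P(2, 0))² = (18 + 2*(1 + 2))² = (18 + 2*3)² = (18 + 6)² = 24² = 576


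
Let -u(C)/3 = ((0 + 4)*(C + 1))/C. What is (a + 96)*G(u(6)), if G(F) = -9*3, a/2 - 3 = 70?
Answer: -6534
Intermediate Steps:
a = 146 (a = 6 + 2*70 = 6 + 140 = 146)
u(C) = -3*(4 + 4*C)/C (u(C) = -3*(0 + 4)*(C + 1)/C = -3*4*(1 + C)/C = -3*(4 + 4*C)/C)
G(F) = -27
(a + 96)*G(u(6)) = (146 + 96)*(-27) = 242*(-27) = -6534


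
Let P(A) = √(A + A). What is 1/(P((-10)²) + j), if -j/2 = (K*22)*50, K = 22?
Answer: -242/11712799 - √2/234255980 ≈ -2.0667e-5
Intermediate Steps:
P(A) = √2*√A (P(A) = √(2*A) = √2*√A)
j = -48400 (j = -2*22*22*50 = -968*50 = -2*24200 = -48400)
1/(P((-10)²) + j) = 1/(√2*√((-10)²) - 48400) = 1/(√2*√100 - 48400) = 1/(√2*10 - 48400) = 1/(10*√2 - 48400) = 1/(-48400 + 10*√2)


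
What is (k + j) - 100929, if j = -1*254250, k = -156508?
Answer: -511687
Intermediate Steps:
j = -254250
(k + j) - 100929 = (-156508 - 254250) - 100929 = -410758 - 100929 = -511687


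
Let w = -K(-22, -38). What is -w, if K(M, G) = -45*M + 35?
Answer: 1025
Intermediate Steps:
K(M, G) = 35 - 45*M
w = -1025 (w = -(35 - 45*(-22)) = -(35 + 990) = -1*1025 = -1025)
-w = -1*(-1025) = 1025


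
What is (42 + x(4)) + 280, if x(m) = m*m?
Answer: 338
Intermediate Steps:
x(m) = m²
(42 + x(4)) + 280 = (42 + 4²) + 280 = (42 + 16) + 280 = 58 + 280 = 338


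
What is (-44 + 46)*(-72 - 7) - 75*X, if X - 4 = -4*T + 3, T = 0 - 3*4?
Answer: -4283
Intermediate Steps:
T = -12 (T = 0 - 12 = -12)
X = 55 (X = 4 + (-4*(-12) + 3) = 4 + (48 + 3) = 4 + 51 = 55)
(-44 + 46)*(-72 - 7) - 75*X = (-44 + 46)*(-72 - 7) - 75*55 = 2*(-79) - 4125 = -158 - 4125 = -4283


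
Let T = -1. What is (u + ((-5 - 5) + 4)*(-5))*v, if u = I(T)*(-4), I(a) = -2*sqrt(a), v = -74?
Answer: -2220 - 592*I ≈ -2220.0 - 592.0*I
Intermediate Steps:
u = 8*I (u = -2*I*(-4) = 8*I ≈ 8.0*I)
(u + ((-5 - 5) + 4)*(-5))*v = (8*I + ((-5 - 5) + 4)*(-5))*(-74) = (8*I + (-10 + 4)*(-5))*(-74) = (8*I - 6*(-5))*(-74) = (8*I + 30)*(-74) = (30 + 8*I)*(-74) = -2220 - 592*I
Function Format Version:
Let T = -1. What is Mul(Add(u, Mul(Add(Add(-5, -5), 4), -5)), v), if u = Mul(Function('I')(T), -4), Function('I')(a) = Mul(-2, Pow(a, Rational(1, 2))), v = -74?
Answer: Add(-2220, Mul(-592, I)) ≈ Add(-2220.0, Mul(-592.00, I))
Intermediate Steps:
u = Mul(8, I) (u = Mul(Mul(-2, Pow(-1, Rational(1, 2))), -4) = Mul(Mul(-2, I), -4) = Mul(8, I) ≈ Mul(8.0000, I))
Mul(Add(u, Mul(Add(Add(-5, -5), 4), -5)), v) = Mul(Add(Mul(8, I), Mul(Add(Add(-5, -5), 4), -5)), -74) = Mul(Add(Mul(8, I), Mul(Add(-10, 4), -5)), -74) = Mul(Add(Mul(8, I), Mul(-6, -5)), -74) = Mul(Add(Mul(8, I), 30), -74) = Mul(Add(30, Mul(8, I)), -74) = Add(-2220, Mul(-592, I))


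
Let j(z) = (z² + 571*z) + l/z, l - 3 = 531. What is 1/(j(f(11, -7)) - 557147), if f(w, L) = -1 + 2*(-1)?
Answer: -1/559029 ≈ -1.7888e-6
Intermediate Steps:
l = 534 (l = 3 + 531 = 534)
f(w, L) = -3 (f(w, L) = -1 - 2 = -3)
j(z) = z² + 534/z + 571*z (j(z) = (z² + 571*z) + 534/z = z² + 534/z + 571*z)
1/(j(f(11, -7)) - 557147) = 1/((534 + (-3)²*(571 - 3))/(-3) - 557147) = 1/(-(534 + 9*568)/3 - 557147) = 1/(-(534 + 5112)/3 - 557147) = 1/(-⅓*5646 - 557147) = 1/(-1882 - 557147) = 1/(-559029) = -1/559029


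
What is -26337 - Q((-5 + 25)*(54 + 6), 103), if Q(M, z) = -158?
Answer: -26179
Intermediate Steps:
-26337 - Q((-5 + 25)*(54 + 6), 103) = -26337 - 1*(-158) = -26337 + 158 = -26179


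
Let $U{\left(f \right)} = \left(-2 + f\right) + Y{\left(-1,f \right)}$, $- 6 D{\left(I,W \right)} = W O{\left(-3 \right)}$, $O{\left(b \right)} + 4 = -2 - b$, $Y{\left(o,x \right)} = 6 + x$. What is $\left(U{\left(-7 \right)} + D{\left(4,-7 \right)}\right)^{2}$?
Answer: $\frac{729}{4} \approx 182.25$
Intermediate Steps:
$O{\left(b \right)} = -6 - b$ ($O{\left(b \right)} = -4 - \left(2 + b\right) = -6 - b$)
$D{\left(I,W \right)} = \frac{W}{2}$ ($D{\left(I,W \right)} = - \frac{W \left(-6 - -3\right)}{6} = - \frac{W \left(-6 + 3\right)}{6} = - \frac{W \left(-3\right)}{6} = - \frac{\left(-3\right) W}{6} = \frac{W}{2}$)
$U{\left(f \right)} = 4 + 2 f$ ($U{\left(f \right)} = \left(-2 + f\right) + \left(6 + f\right) = 4 + 2 f$)
$\left(U{\left(-7 \right)} + D{\left(4,-7 \right)}\right)^{2} = \left(\left(4 + 2 \left(-7\right)\right) + \frac{1}{2} \left(-7\right)\right)^{2} = \left(\left(4 - 14\right) - \frac{7}{2}\right)^{2} = \left(-10 - \frac{7}{2}\right)^{2} = \left(- \frac{27}{2}\right)^{2} = \frac{729}{4}$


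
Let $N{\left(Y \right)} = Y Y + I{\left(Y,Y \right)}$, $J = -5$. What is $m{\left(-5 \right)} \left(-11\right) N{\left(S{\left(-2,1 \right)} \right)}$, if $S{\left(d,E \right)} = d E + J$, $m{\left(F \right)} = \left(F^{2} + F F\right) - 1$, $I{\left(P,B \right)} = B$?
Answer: $-22638$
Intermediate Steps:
$m{\left(F \right)} = -1 + 2 F^{2}$ ($m{\left(F \right)} = \left(F^{2} + F^{2}\right) - 1 = 2 F^{2} - 1 = -1 + 2 F^{2}$)
$S{\left(d,E \right)} = -5 + E d$ ($S{\left(d,E \right)} = d E - 5 = E d - 5 = -5 + E d$)
$N{\left(Y \right)} = Y + Y^{2}$ ($N{\left(Y \right)} = Y Y + Y = Y^{2} + Y = Y + Y^{2}$)
$m{\left(-5 \right)} \left(-11\right) N{\left(S{\left(-2,1 \right)} \right)} = \left(-1 + 2 \left(-5\right)^{2}\right) \left(-11\right) \left(-5 + 1 \left(-2\right)\right) \left(1 + \left(-5 + 1 \left(-2\right)\right)\right) = \left(-1 + 2 \cdot 25\right) \left(-11\right) \left(-5 - 2\right) \left(1 - 7\right) = \left(-1 + 50\right) \left(-11\right) \left(- 7 \left(1 - 7\right)\right) = 49 \left(-11\right) \left(\left(-7\right) \left(-6\right)\right) = \left(-539\right) 42 = -22638$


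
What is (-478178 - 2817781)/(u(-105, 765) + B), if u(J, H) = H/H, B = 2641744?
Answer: -3295959/2641745 ≈ -1.2476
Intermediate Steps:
u(J, H) = 1
(-478178 - 2817781)/(u(-105, 765) + B) = (-478178 - 2817781)/(1 + 2641744) = -3295959/2641745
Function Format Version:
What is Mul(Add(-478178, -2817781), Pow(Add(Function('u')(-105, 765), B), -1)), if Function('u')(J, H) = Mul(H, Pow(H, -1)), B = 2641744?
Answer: Rational(-3295959, 2641745) ≈ -1.2476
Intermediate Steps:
Function('u')(J, H) = 1
Mul(Add(-478178, -2817781), Pow(Add(Function('u')(-105, 765), B), -1)) = Mul(Add(-478178, -2817781), Pow(Add(1, 2641744), -1)) = Mul(-3295959, Pow(2641745, -1)) = Mul(-3295959, Rational(1, 2641745)) = Rational(-3295959, 2641745)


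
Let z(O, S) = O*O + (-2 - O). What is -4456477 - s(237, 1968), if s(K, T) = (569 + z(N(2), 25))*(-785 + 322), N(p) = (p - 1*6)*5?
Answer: -3999496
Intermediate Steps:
N(p) = -30 + 5*p (N(p) = (p - 6)*5 = (-6 + p)*5 = -30 + 5*p)
z(O, S) = -2 + O² - O (z(O, S) = O² + (-2 - O) = -2 + O² - O)
s(K, T) = -456981 (s(K, T) = (569 + (-2 + (-30 + 5*2)² - (-30 + 5*2)))*(-785 + 322) = (569 + (-2 + (-30 + 10)² - (-30 + 10)))*(-463) = (569 + (-2 + (-20)² - 1*(-20)))*(-463) = (569 + (-2 + 400 + 20))*(-463) = (569 + 418)*(-463) = 987*(-463) = -456981)
-4456477 - s(237, 1968) = -4456477 - 1*(-456981) = -4456477 + 456981 = -3999496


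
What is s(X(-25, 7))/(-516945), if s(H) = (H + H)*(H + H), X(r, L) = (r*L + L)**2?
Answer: -1062125568/172315 ≈ -6163.9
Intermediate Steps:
X(r, L) = (L + L*r)**2 (X(r, L) = (L*r + L)**2 = (L + L*r)**2)
s(H) = 4*H**2 (s(H) = (2*H)*(2*H) = 4*H**2)
s(X(-25, 7))/(-516945) = (4*(7**2*(1 - 25)**2)**2)/(-516945) = (4*(49*(-24)**2)**2)*(-1/516945) = (4*(49*576)**2)*(-1/516945) = (4*28224**2)*(-1/516945) = (4*796594176)*(-1/516945) = 3186376704*(-1/516945) = -1062125568/172315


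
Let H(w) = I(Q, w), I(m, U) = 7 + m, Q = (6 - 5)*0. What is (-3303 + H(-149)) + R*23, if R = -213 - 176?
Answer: -12243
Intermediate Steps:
Q = 0 (Q = 1*0 = 0)
H(w) = 7 (H(w) = 7 + 0 = 7)
R = -389
(-3303 + H(-149)) + R*23 = (-3303 + 7) - 389*23 = -3296 - 8947 = -12243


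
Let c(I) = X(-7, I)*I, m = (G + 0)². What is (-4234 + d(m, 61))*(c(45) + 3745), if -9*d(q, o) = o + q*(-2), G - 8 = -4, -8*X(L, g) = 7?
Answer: -1130512075/72 ≈ -1.5702e+7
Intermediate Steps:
X(L, g) = -7/8 (X(L, g) = -⅛*7 = -7/8)
G = 4 (G = 8 - 4 = 4)
m = 16 (m = (4 + 0)² = 4² = 16)
d(q, o) = -o/9 + 2*q/9 (d(q, o) = -(o + q*(-2))/9 = -(o - 2*q)/9 = -o/9 + 2*q/9)
c(I) = -7*I/8
(-4234 + d(m, 61))*(c(45) + 3745) = (-4234 + (-⅑*61 + (2/9)*16))*(-7/8*45 + 3745) = (-4234 + (-61/9 + 32/9))*(-315/8 + 3745) = (-4234 - 29/9)*(29645/8) = -38135/9*29645/8 = -1130512075/72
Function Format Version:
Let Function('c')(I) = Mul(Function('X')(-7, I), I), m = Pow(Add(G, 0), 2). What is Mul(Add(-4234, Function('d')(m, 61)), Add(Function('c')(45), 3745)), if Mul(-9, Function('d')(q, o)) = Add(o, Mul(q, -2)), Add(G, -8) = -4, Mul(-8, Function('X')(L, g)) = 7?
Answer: Rational(-1130512075, 72) ≈ -1.5702e+7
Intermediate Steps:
Function('X')(L, g) = Rational(-7, 8) (Function('X')(L, g) = Mul(Rational(-1, 8), 7) = Rational(-7, 8))
G = 4 (G = Add(8, -4) = 4)
m = 16 (m = Pow(Add(4, 0), 2) = Pow(4, 2) = 16)
Function('d')(q, o) = Add(Mul(Rational(-1, 9), o), Mul(Rational(2, 9), q)) (Function('d')(q, o) = Mul(Rational(-1, 9), Add(o, Mul(q, -2))) = Mul(Rational(-1, 9), Add(o, Mul(-2, q))) = Add(Mul(Rational(-1, 9), o), Mul(Rational(2, 9), q)))
Function('c')(I) = Mul(Rational(-7, 8), I)
Mul(Add(-4234, Function('d')(m, 61)), Add(Function('c')(45), 3745)) = Mul(Add(-4234, Add(Mul(Rational(-1, 9), 61), Mul(Rational(2, 9), 16))), Add(Mul(Rational(-7, 8), 45), 3745)) = Mul(Add(-4234, Add(Rational(-61, 9), Rational(32, 9))), Add(Rational(-315, 8), 3745)) = Mul(Add(-4234, Rational(-29, 9)), Rational(29645, 8)) = Mul(Rational(-38135, 9), Rational(29645, 8)) = Rational(-1130512075, 72)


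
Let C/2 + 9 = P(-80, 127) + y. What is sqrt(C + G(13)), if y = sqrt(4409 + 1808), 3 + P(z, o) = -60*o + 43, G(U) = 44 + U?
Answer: sqrt(-15121 + 2*sqrt(6217)) ≈ 122.32*I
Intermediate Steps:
P(z, o) = 40 - 60*o (P(z, o) = -3 + (-60*o + 43) = -3 + (43 - 60*o) = 40 - 60*o)
y = sqrt(6217) ≈ 78.848
C = -15178 + 2*sqrt(6217) (C = -18 + 2*((40 - 60*127) + sqrt(6217)) = -18 + 2*((40 - 7620) + sqrt(6217)) = -18 + 2*(-7580 + sqrt(6217)) = -18 + (-15160 + 2*sqrt(6217)) = -15178 + 2*sqrt(6217) ≈ -15020.)
sqrt(C + G(13)) = sqrt((-15178 + 2*sqrt(6217)) + (44 + 13)) = sqrt((-15178 + 2*sqrt(6217)) + 57) = sqrt(-15121 + 2*sqrt(6217))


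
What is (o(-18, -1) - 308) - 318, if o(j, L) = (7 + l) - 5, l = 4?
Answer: -620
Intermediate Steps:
o(j, L) = 6 (o(j, L) = (7 + 4) - 5 = 11 - 5 = 6)
(o(-18, -1) - 308) - 318 = (6 - 308) - 318 = -302 - 318 = -620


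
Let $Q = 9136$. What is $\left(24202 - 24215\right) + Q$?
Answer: $9123$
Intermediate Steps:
$\left(24202 - 24215\right) + Q = \left(24202 - 24215\right) + 9136 = -13 + 9136 = 9123$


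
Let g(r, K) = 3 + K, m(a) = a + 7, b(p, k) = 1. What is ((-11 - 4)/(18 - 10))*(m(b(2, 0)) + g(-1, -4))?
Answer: -105/8 ≈ -13.125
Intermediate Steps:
m(a) = 7 + a
((-11 - 4)/(18 - 10))*(m(b(2, 0)) + g(-1, -4)) = ((-11 - 4)/(18 - 10))*((7 + 1) + (3 - 4)) = (-15/8)*(8 - 1) = -15*1/8*7 = -15/8*7 = -105/8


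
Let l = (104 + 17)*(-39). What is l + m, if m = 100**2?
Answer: 5281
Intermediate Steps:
l = -4719 (l = 121*(-39) = -4719)
m = 10000
l + m = -4719 + 10000 = 5281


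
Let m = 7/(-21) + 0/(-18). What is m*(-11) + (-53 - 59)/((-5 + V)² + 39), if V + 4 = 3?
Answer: 163/75 ≈ 2.1733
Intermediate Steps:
V = -1 (V = -4 + 3 = -1)
m = -⅓ (m = 7*(-1/21) + 0*(-1/18) = -⅓ + 0 = -⅓ ≈ -0.33333)
m*(-11) + (-53 - 59)/((-5 + V)² + 39) = -⅓*(-11) + (-53 - 59)/((-5 - 1)² + 39) = 11/3 - 112/((-6)² + 39) = 11/3 - 112/(36 + 39) = 11/3 - 112/75 = 163/75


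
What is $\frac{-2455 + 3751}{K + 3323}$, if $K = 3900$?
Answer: $\frac{1296}{7223} \approx 0.17943$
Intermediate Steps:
$\frac{-2455 + 3751}{K + 3323} = \frac{-2455 + 3751}{3900 + 3323} = \frac{1296}{7223}$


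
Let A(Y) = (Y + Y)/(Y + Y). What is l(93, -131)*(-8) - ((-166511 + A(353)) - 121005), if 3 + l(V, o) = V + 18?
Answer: 286651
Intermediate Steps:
A(Y) = 1 (A(Y) = (2*Y)/((2*Y)) = (2*Y)*(1/(2*Y)) = 1)
l(V, o) = 15 + V (l(V, o) = -3 + (V + 18) = -3 + (18 + V) = 15 + V)
l(93, -131)*(-8) - ((-166511 + A(353)) - 121005) = (15 + 93)*(-8) - ((-166511 + 1) - 121005) = 108*(-8) - (-166510 - 121005) = -864 - 1*(-287515) = -864 + 287515 = 286651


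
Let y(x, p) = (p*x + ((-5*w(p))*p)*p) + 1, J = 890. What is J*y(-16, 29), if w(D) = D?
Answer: -108943120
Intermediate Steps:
y(x, p) = 1 - 5*p³ + p*x (y(x, p) = (p*x + ((-5*p)*p)*p) + 1 = (p*x + (-5*p²)*p) + 1 = (p*x - 5*p³) + 1 = (-5*p³ + p*x) + 1 = 1 - 5*p³ + p*x)
J*y(-16, 29) = 890*(1 - 5*29³ + 29*(-16)) = 890*(1 - 5*24389 - 464) = 890*(1 - 121945 - 464) = 890*(-122408) = -108943120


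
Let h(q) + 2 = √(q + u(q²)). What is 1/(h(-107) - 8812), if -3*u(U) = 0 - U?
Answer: -1017/8963410 - √8346/116524330 ≈ -0.00011425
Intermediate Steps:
u(U) = U/3 (u(U) = -(0 - U)/3 = -(-1)*U/3 = U/3)
h(q) = -2 + √(q + q²/3)
1/(h(-107) - 8812) = 1/((-2 + √3*√(-107*(3 - 107))/3) - 8812) = 1/((-2 + √3*√(-107*(-104))/3) - 8812) = 1/((-2 + √3*√11128/3) - 8812) = 1/((-2 + √3*(2*√2782)/3) - 8812) = 1/((-2 + 2*√8346/3) - 8812) = 1/(-8814 + 2*√8346/3)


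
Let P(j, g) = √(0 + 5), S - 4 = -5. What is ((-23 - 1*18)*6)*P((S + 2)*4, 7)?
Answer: -246*√5 ≈ -550.07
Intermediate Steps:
S = -1 (S = 4 - 5 = -1)
P(j, g) = √5
((-23 - 1*18)*6)*P((S + 2)*4, 7) = ((-23 - 1*18)*6)*√5 = ((-23 - 18)*6)*√5 = (-41*6)*√5 = -246*√5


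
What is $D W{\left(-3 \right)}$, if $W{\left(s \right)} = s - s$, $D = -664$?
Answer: $0$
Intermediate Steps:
$W{\left(s \right)} = 0$
$D W{\left(-3 \right)} = \left(-664\right) 0 = 0$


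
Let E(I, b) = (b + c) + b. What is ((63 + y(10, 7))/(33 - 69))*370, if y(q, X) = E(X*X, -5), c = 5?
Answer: -5365/9 ≈ -596.11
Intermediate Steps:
E(I, b) = 5 + 2*b (E(I, b) = (b + 5) + b = (5 + b) + b = 5 + 2*b)
y(q, X) = -5 (y(q, X) = 5 + 2*(-5) = 5 - 10 = -5)
((63 + y(10, 7))/(33 - 69))*370 = ((63 - 5)/(33 - 69))*370 = (58/(-36))*370 = (58*(-1/36))*370 = -29/18*370 = -5365/9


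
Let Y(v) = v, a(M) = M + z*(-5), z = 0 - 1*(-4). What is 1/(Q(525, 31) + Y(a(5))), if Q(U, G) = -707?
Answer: -1/722 ≈ -0.0013850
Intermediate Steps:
z = 4 (z = 0 + 4 = 4)
a(M) = -20 + M (a(M) = M + 4*(-5) = M - 20 = -20 + M)
1/(Q(525, 31) + Y(a(5))) = 1/(-707 + (-20 + 5)) = 1/(-707 - 15) = 1/(-722) = -1/722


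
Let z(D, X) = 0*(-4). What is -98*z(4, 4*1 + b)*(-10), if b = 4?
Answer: 0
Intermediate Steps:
z(D, X) = 0
-98*z(4, 4*1 + b)*(-10) = -98*0*(-10) = 0*(-10) = 0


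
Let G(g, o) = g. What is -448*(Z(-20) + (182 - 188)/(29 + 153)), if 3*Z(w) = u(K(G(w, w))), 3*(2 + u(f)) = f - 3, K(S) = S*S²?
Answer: 46646144/117 ≈ 3.9869e+5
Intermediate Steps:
K(S) = S³
u(f) = -3 + f/3 (u(f) = -2 + (f - 3)/3 = -2 + (-3 + f)/3 = -2 + (-1 + f/3) = -3 + f/3)
Z(w) = -1 + w³/9 (Z(w) = (-3 + w³/3)/3 = -1 + w³/9)
-448*(Z(-20) + (182 - 188)/(29 + 153)) = -448*((-1 + (⅑)*(-20)³) + (182 - 188)/(29 + 153)) = -448*((-1 + (⅑)*(-8000)) - 6/182) = -448*((-1 - 8000/9) - 6*1/182) = -448*(-8009/9 - 3/91) = -448*(-728846/819) = 46646144/117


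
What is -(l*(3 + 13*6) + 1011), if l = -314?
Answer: 24423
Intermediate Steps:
-(l*(3 + 13*6) + 1011) = -(-314*(3 + 13*6) + 1011) = -(-314*(3 + 78) + 1011) = -(-314*81 + 1011) = -(-25434 + 1011) = -1*(-24423) = 24423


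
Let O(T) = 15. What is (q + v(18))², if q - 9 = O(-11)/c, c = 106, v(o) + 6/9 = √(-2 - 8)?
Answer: 6251785/101124 + 2695*I*√10/159 ≈ 61.823 + 53.6*I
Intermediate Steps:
v(o) = -⅔ + I*√10 (v(o) = -⅔ + √(-2 - 8) = -⅔ + √(-10) = -⅔ + I*√10)
q = 969/106 (q = 9 + 15/106 = 969/106 ≈ 9.1415)
(q + v(18))² = (969/106 + (-⅔ + I*√10))² = (2695/318 + I*√10)²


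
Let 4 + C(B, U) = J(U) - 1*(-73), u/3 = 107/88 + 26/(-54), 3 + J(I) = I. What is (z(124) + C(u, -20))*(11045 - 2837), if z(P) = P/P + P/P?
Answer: 393984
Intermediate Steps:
J(I) = -3 + I
z(P) = 2 (z(P) = 1 + 1 = 2)
u = 1745/792 (u = 3*(107/88 + 26/(-54)) = 3*(107*(1/88) + 26*(-1/54)) = 3*(107/88 - 13/27) = 3*(1745/2376) = 1745/792 ≈ 2.2033)
C(B, U) = 66 + U (C(B, U) = -4 + ((-3 + U) - 1*(-73)) = -4 + ((-3 + U) + 73) = -4 + (70 + U) = 66 + U)
(z(124) + C(u, -20))*(11045 - 2837) = (2 + (66 - 20))*(11045 - 2837) = (2 + 46)*8208 = 48*8208 = 393984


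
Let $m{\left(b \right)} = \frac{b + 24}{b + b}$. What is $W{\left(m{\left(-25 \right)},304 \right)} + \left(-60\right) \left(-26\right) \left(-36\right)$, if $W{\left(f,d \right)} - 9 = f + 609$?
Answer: $- \frac{2777099}{50} \approx -55542.0$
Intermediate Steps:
$m{\left(b \right)} = \frac{24 + b}{2 b}$
$W{\left(f,d \right)} = 618 + f$ ($W{\left(f,d \right)} = 9 + \left(f + 609\right) = 9 + \left(609 + f\right) = 618 + f$)
$W{\left(m{\left(-25 \right)},304 \right)} + \left(-60\right) \left(-26\right) \left(-36\right) = \left(618 + \frac{24 - 25}{2 \left(-25\right)}\right) + \left(-60\right) \left(-26\right) \left(-36\right) = \left(618 + \frac{1}{2} \left(- \frac{1}{25}\right) \left(-1\right)\right) + 1560 \left(-36\right) = \left(618 + \frac{1}{50}\right) - 56160 = \frac{30901}{50} - 56160 = - \frac{2777099}{50}$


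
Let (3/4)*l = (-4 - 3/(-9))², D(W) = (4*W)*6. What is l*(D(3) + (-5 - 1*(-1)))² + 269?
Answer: 2245279/27 ≈ 83159.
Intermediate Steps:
D(W) = 24*W
l = 484/27 (l = 4*(-4 - 3/(-9))²/3 = 4*(-4 - 3*(-⅑))²/3 = 4*(-4 + ⅓)²/3 = 4*(-11/3)²/3 = (4/3)*(121/9) = 484/27 ≈ 17.926)
l*(D(3) + (-5 - 1*(-1)))² + 269 = 484*(24*3 + (-5 - 1*(-1)))²/27 + 269 = 484*(72 + (-5 + 1))²/27 + 269 = 484*(72 - 4)²/27 + 269 = (484/27)*68² + 269 = (484/27)*4624 + 269 = 2238016/27 + 269 = 2245279/27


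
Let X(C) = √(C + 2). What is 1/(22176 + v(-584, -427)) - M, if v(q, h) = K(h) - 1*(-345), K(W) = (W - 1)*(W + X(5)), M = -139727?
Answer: 5887727521452884/42137364441 + 428*√7/42137364441 ≈ 1.3973e+5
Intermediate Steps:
X(C) = √(2 + C)
K(W) = (-1 + W)*(W + √7) (K(W) = (W - 1)*(W + √(2 + 5)) = (-1 + W)*(W + √7))
v(q, h) = 345 + h² - h - √7 + h*√7 (v(q, h) = (h² - h - √7 + h*√7) - 1*(-345) = (h² - h - √7 + h*√7) + 345 = 345 + h² - h - √7 + h*√7)
1/(22176 + v(-584, -427)) - M = 1/(22176 + (345 + (-427)² - 1*(-427) - √7 - 427*√7)) - 1*(-139727) = 1/(22176 + (345 + 182329 + 427 - √7 - 427*√7)) + 139727 = 1/(22176 + (183101 - 428*√7)) + 139727 = 1/(205277 - 428*√7) + 139727 = 139727 + 1/(205277 - 428*√7)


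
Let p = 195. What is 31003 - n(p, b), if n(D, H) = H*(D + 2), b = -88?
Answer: 48339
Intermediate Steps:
n(D, H) = H*(2 + D)
31003 - n(p, b) = 31003 - (-88)*(2 + 195) = 31003 - (-88)*197 = 31003 - 1*(-17336) = 31003 + 17336 = 48339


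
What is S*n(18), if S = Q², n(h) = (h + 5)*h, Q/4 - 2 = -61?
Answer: 23058144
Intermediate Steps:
Q = -236 (Q = 8 + 4*(-61) = 8 - 244 = -236)
n(h) = h*(5 + h) (n(h) = (5 + h)*h = h*(5 + h))
S = 55696 (S = (-236)² = 55696)
S*n(18) = 55696*(18*(5 + 18)) = 55696*(18*23) = 55696*414 = 23058144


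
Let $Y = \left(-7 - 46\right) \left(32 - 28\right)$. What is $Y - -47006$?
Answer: $46794$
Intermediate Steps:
$Y = -212$ ($Y = - 53 \left(32 - 28\right) = \left(-53\right) 4 = -212$)
$Y - -47006 = -212 - -47006 = -212 + 47006 = 46794$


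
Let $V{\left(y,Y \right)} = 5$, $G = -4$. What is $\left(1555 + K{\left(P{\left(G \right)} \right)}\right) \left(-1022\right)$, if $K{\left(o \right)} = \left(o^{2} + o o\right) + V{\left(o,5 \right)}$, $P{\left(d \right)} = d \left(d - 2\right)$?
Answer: $-2771664$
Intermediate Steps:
$P{\left(d \right)} = d \left(-2 + d\right)$
$K{\left(o \right)} = 5 + 2 o^{2}$ ($K{\left(o \right)} = \left(o^{2} + o o\right) + 5 = \left(o^{2} + o^{2}\right) + 5 = 2 o^{2} + 5 = 5 + 2 o^{2}$)
$\left(1555 + K{\left(P{\left(G \right)} \right)}\right) \left(-1022\right) = \left(1555 + \left(5 + 2 \left(- 4 \left(-2 - 4\right)\right)^{2}\right)\right) \left(-1022\right) = \left(1555 + \left(5 + 2 \left(\left(-4\right) \left(-6\right)\right)^{2}\right)\right) \left(-1022\right) = \left(1555 + \left(5 + 2 \cdot 24^{2}\right)\right) \left(-1022\right) = \left(1555 + \left(5 + 2 \cdot 576\right)\right) \left(-1022\right) = \left(1555 + \left(5 + 1152\right)\right) \left(-1022\right) = \left(1555 + 1157\right) \left(-1022\right) = 2712 \left(-1022\right) = -2771664$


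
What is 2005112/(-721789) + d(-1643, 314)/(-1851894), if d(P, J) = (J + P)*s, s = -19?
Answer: -1243826925389/445558906122 ≈ -2.7916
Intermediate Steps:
d(P, J) = -19*J - 19*P (d(P, J) = (J + P)*(-19) = -19*J - 19*P)
2005112/(-721789) + d(-1643, 314)/(-1851894) = 2005112/(-721789) + (-19*314 - 19*(-1643))/(-1851894) = 2005112*(-1/721789) + (-5966 + 31217)*(-1/1851894) = -2005112/721789 + 25251*(-1/1851894) = -2005112/721789 - 8417/617298 = -1243826925389/445558906122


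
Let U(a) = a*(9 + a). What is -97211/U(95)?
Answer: -97211/9880 ≈ -9.8392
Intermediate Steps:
-97211/U(95) = -97211*1/(95*(9 + 95)) = -97211/(95*104) = -97211/9880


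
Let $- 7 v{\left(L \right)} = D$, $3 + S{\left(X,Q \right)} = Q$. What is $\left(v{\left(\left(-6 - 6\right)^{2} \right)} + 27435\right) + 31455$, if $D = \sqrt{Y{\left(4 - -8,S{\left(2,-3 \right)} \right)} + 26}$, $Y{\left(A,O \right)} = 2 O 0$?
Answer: $58890 - \frac{\sqrt{26}}{7} \approx 58889.0$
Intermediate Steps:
$S{\left(X,Q \right)} = -3 + Q$
$Y{\left(A,O \right)} = 0$
$D = \sqrt{26}$ ($D = \sqrt{0 + 26} = \sqrt{26} \approx 5.099$)
$v{\left(L \right)} = - \frac{\sqrt{26}}{7}$
$\left(v{\left(\left(-6 - 6\right)^{2} \right)} + 27435\right) + 31455 = \left(- \frac{\sqrt{26}}{7} + 27435\right) + 31455 = \left(27435 - \frac{\sqrt{26}}{7}\right) + 31455 = 58890 - \frac{\sqrt{26}}{7}$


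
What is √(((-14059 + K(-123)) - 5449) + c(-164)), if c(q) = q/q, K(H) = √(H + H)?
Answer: √(-19507 + I*√246) ≈ 0.0562 + 139.67*I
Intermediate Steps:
K(H) = √2*√H (K(H) = √(2*H) = √2*√H)
c(q) = 1
√(((-14059 + K(-123)) - 5449) + c(-164)) = √(((-14059 + √2*√(-123)) - 5449) + 1) = √(((-14059 + √2*(I*√123)) - 5449) + 1) = √(((-14059 + I*√246) - 5449) + 1) = √((-19508 + I*√246) + 1) = √(-19507 + I*√246)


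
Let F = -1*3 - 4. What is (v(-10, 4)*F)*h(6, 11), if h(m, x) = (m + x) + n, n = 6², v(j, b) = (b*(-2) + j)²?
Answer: -120204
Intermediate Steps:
v(j, b) = (j - 2*b)² (v(j, b) = (-2*b + j)² = (j - 2*b)²)
F = -7 (F = -3 - 4 = -7)
n = 36
h(m, x) = 36 + m + x (h(m, x) = (m + x) + 36 = 36 + m + x)
(v(-10, 4)*F)*h(6, 11) = ((-1*(-10) + 2*4)²*(-7))*(36 + 6 + 11) = ((10 + 8)²*(-7))*53 = (18²*(-7))*53 = (324*(-7))*53 = -2268*53 = -120204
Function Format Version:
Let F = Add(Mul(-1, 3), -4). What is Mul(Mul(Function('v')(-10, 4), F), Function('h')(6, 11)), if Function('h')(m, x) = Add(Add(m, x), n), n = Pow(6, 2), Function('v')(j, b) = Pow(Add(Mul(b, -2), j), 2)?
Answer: -120204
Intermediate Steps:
Function('v')(j, b) = Pow(Add(j, Mul(-2, b)), 2) (Function('v')(j, b) = Pow(Add(Mul(-2, b), j), 2) = Pow(Add(j, Mul(-2, b)), 2))
F = -7 (F = Add(-3, -4) = -7)
n = 36
Function('h')(m, x) = Add(36, m, x) (Function('h')(m, x) = Add(Add(m, x), 36) = Add(36, m, x))
Mul(Mul(Function('v')(-10, 4), F), Function('h')(6, 11)) = Mul(Mul(Pow(Add(Mul(-1, -10), Mul(2, 4)), 2), -7), Add(36, 6, 11)) = Mul(Mul(Pow(Add(10, 8), 2), -7), 53) = Mul(Mul(Pow(18, 2), -7), 53) = Mul(Mul(324, -7), 53) = Mul(-2268, 53) = -120204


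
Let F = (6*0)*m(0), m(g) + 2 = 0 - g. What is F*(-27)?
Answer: 0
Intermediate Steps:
m(g) = -2 - g (m(g) = -2 + (0 - g) = -2 - g)
F = 0 (F = (6*0)*(-2 - 1*0) = 0*(-2 + 0) = 0*(-2) = 0)
F*(-27) = 0*(-27) = 0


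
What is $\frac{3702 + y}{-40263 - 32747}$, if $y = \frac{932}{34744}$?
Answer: $- \frac{6431161}{126832972} \approx -0.050706$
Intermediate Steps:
$y = \frac{233}{8686}$ ($y = 932 \cdot \frac{1}{34744} = \frac{233}{8686} \approx 0.026825$)
$\frac{3702 + y}{-40263 - 32747} = \frac{3702 + \frac{233}{8686}}{-40263 - 32747} = \frac{32155805}{8686 \left(-73010\right)} = \frac{32155805}{8686} \left(- \frac{1}{73010}\right) = - \frac{6431161}{126832972}$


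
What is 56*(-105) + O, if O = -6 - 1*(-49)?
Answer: -5837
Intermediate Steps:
O = 43 (O = -6 + 49 = 43)
56*(-105) + O = 56*(-105) + 43 = -5880 + 43 = -5837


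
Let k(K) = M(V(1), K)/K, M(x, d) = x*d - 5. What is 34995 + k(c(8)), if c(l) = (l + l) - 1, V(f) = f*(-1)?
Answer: 104981/3 ≈ 34994.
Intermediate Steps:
V(f) = -f
M(x, d) = -5 + d*x (M(x, d) = d*x - 5 = -5 + d*x)
c(l) = -1 + 2*l (c(l) = 2*l - 1 = -1 + 2*l)
k(K) = (-5 - K)/K (k(K) = (-5 + K*(-1*1))/K = (-5 + K*(-1))/K = (-5 - K)/K)
34995 + k(c(8)) = 34995 + (-5 - (-1 + 2*8))/(-1 + 2*8) = 34995 + (-5 - (-1 + 16))/(-1 + 16) = 34995 + (-5 - 1*15)/15 = 34995 + (-5 - 15)/15 = 34995 + (1/15)*(-20) = 34995 - 4/3 = 104981/3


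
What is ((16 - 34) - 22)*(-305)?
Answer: 12200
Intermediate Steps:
((16 - 34) - 22)*(-305) = (-18 - 22)*(-305) = -40*(-305) = 12200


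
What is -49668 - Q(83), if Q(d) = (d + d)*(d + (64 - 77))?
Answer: -61288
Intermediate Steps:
Q(d) = 2*d*(-13 + d) (Q(d) = (2*d)*(d - 13) = (2*d)*(-13 + d) = 2*d*(-13 + d))
-49668 - Q(83) = -49668 - 2*83*(-13 + 83) = -49668 - 2*83*70 = -49668 - 1*11620 = -49668 - 11620 = -61288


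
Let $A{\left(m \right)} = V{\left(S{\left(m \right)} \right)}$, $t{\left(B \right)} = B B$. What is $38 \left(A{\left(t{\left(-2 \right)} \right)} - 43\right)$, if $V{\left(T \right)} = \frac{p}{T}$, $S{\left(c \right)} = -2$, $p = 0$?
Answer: $-1634$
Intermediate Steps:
$V{\left(T \right)} = 0$ ($V{\left(T \right)} = \frac{0}{T} = 0$)
$t{\left(B \right)} = B^{2}$
$A{\left(m \right)} = 0$
$38 \left(A{\left(t{\left(-2 \right)} \right)} - 43\right) = 38 \left(0 - 43\right) = 38 \left(-43\right) = -1634$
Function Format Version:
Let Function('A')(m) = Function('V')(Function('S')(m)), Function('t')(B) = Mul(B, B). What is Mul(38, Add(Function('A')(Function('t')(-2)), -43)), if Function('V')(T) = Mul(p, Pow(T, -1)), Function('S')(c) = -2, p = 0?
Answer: -1634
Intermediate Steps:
Function('V')(T) = 0 (Function('V')(T) = Mul(0, Pow(T, -1)) = 0)
Function('t')(B) = Pow(B, 2)
Function('A')(m) = 0
Mul(38, Add(Function('A')(Function('t')(-2)), -43)) = Mul(38, Add(0, -43)) = Mul(38, -43) = -1634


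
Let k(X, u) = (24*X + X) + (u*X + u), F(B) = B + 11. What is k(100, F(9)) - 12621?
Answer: -8101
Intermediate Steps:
F(B) = 11 + B
k(X, u) = u + 25*X + X*u (k(X, u) = 25*X + (X*u + u) = 25*X + (u + X*u) = u + 25*X + X*u)
k(100, F(9)) - 12621 = ((11 + 9) + 25*100 + 100*(11 + 9)) - 12621 = (20 + 2500 + 100*20) - 12621 = (20 + 2500 + 2000) - 12621 = 4520 - 12621 = -8101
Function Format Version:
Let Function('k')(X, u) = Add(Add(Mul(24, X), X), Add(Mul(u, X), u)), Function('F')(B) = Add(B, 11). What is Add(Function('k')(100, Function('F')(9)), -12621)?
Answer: -8101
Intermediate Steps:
Function('F')(B) = Add(11, B)
Function('k')(X, u) = Add(u, Mul(25, X), Mul(X, u)) (Function('k')(X, u) = Add(Mul(25, X), Add(Mul(X, u), u)) = Add(Mul(25, X), Add(u, Mul(X, u))) = Add(u, Mul(25, X), Mul(X, u)))
Add(Function('k')(100, Function('F')(9)), -12621) = Add(Add(Add(11, 9), Mul(25, 100), Mul(100, Add(11, 9))), -12621) = Add(Add(20, 2500, Mul(100, 20)), -12621) = Add(Add(20, 2500, 2000), -12621) = Add(4520, -12621) = -8101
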